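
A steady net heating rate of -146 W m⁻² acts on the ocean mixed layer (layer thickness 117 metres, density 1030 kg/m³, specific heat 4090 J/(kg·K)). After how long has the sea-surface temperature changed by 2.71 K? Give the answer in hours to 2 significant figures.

2500 hours

Areal heat capacity C = ρ c_p D = 1030 × 4090 × 117 = 4.93×10^8 J m⁻² K⁻¹.
Time required: Δt = C ΔT / F = 4.93×10^8 × -2.71 / -146 = 9.15×10^6 s.
In hours: 9.15×10^6 s / (3600 s/hour) = 2540 hours.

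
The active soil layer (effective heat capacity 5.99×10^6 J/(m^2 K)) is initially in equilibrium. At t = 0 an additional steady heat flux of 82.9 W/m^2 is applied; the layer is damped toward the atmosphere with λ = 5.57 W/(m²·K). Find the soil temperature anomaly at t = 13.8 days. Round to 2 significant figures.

Areal heat capacity C = 5.99×10^6 J/(m^2 K) (given).
τ = C / λ = 5.99×10^6 / 5.57 = 1.08×10^6 s.
Equilibrium anomaly ΔT_eq = F / λ = 82.9 / 5.57 = 14.9 K.
t = 13.8 days = 1.19×10^6 s, so t/τ = 1.11.
ΔT(t) = ΔT_eq (1 − e^(−t/τ)) = 14.9 × (1 − e^−1.11) = 9.97 K.

10 K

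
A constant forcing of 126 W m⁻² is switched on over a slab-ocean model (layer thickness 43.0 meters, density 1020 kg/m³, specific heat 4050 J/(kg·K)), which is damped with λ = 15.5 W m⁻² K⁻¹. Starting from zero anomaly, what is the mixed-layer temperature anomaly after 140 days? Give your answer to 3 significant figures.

Areal heat capacity C = ρ c_p D = 1020 × 4050 × 43.0 = 1.78×10^8 J/(m²·K).
τ = C / λ = 1.78×10^8 / 15.5 = 1.15×10^7 s.
Equilibrium anomaly ΔT_eq = F / λ = 126 / 15.5 = 8.13 K.
t = 140 days = 1.21×10^7 s, so t/τ = 1.06.
ΔT(t) = ΔT_eq (1 − e^(−t/τ)) = 8.13 × (1 − e^−1.06) = 5.30 K.

5.30 K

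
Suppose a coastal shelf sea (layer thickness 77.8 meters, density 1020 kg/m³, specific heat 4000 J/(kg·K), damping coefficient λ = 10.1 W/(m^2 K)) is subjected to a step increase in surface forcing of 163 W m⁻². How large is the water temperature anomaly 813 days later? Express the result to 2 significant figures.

Areal heat capacity C = ρ c_p D = 1020 × 4000 × 77.8 = 3.17×10^8 J m⁻² K⁻¹.
τ = C / λ = 3.17×10^8 / 10.1 = 3.14×10^7 s.
Equilibrium anomaly ΔT_eq = F / λ = 163 / 10.1 = 16.1 K.
t = 813 days = 7.02×10^7 s, so t/τ = 2.24.
ΔT(t) = ΔT_eq (1 − e^(−t/τ)) = 16.1 × (1 − e^−2.24) = 14.4 K.

14 K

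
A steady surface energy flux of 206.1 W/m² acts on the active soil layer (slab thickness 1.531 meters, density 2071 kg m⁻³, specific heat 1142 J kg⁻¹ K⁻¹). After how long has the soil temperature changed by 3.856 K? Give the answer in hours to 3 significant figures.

18.8 hours

Areal heat capacity C = ρ c_p D = 2071 × 1142 × 1.531 = 3.62×10^6 J/(m²·K).
Time required: Δt = C ΔT / F = 3.62×10^6 × 3.856 / 206.1 = 67700 s.
In hours: 67700 s / (3600 s/hour) = 18.8 hours.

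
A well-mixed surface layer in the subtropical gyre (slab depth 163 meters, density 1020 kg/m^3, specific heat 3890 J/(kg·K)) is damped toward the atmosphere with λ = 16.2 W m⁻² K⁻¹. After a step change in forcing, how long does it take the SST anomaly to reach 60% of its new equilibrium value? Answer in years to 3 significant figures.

1.16 years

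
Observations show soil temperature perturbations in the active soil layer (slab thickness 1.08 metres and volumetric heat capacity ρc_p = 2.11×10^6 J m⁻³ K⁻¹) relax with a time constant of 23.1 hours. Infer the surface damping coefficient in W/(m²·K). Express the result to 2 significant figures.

Areal heat capacity C = ρc_p × D = 2.11×10^6 × 1.08 = 2.28×10^6 J/(m^2 K).
τ = 23.1 hours = 83200 s.
λ = C / τ = 2.28×10^6 / 83200 = 27.4 W/(m²·K).

27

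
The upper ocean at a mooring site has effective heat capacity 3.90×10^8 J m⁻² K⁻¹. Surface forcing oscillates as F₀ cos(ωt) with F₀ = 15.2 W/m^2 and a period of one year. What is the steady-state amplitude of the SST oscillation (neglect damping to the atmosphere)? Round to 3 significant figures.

0.196 K

Areal heat capacity C = 3.90×10^8 J m⁻² K⁻¹ (given).
Angular frequency ω = 2π / T = 2π / 3.15×10^7 s = 1.99×10^-7 s⁻¹.
Cω = 3.90×10^8 × 1.99×10^-7 = 77.7 W/(m²·K).
Amplitude A = F₀ / (Cω) = 15.2 / 77.7 = 0.196 K.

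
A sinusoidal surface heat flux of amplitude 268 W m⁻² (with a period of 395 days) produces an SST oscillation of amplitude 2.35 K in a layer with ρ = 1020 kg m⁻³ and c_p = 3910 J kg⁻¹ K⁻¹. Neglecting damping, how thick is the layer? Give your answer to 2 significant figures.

160 m

ω = 2π / 3.41×10^7 s = 1.84×10^-7 s⁻¹.
Required C = F₀ / (A ω) = 268 / (2.35 × 1.84×10^-7) = 6.19×10^8 J/(m²·K).
D = C / (ρ c_p) = 6.19×10^8 / (1020 × 3910) = 155 m.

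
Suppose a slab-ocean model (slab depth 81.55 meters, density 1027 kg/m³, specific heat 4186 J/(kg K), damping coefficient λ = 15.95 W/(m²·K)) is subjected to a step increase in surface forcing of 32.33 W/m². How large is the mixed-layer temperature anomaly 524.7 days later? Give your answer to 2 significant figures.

1.8 K

Areal heat capacity C = ρ c_p D = 1027 × 4186 × 81.55 = 3.51×10^8 J m⁻² K⁻¹.
τ = C / λ = 3.51×10^8 / 15.95 = 2.20×10^7 s.
Equilibrium anomaly ΔT_eq = F / λ = 32.33 / 15.95 = 2.03 K.
t = 524.7 days = 4.53×10^7 s, so t/τ = 2.06.
ΔT(t) = ΔT_eq (1 − e^(−t/τ)) = 2.03 × (1 − e^−2.06) = 1.77 K.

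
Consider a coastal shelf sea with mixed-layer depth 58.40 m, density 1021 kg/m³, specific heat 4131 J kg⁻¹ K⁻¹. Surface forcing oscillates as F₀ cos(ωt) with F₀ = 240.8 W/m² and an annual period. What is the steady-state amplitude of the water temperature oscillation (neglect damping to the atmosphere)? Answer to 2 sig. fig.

Areal heat capacity C = ρ c_p D = 1021 × 4131 × 58.40 = 2.46×10^8 J m⁻² K⁻¹.
Angular frequency ω = 2π / T = 2π / 3.15×10^7 s = 1.99×10^-7 s⁻¹.
Cω = 2.46×10^8 × 1.99×10^-7 = 49.1 W/(m²·K).
Amplitude A = F₀ / (Cω) = 240.8 / 49.1 = 4.91 K.

4.9 K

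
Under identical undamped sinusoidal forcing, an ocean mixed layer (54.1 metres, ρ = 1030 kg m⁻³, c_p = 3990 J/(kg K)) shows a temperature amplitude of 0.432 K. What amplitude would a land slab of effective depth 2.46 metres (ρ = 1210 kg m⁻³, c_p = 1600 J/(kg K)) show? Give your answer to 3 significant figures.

C_ocean = 2.22×10^8 J/(m²·K); C_land = 4.76×10^6 J/(m²·K).
A ∝ 1/C ⇒ A_land = A_ocean × C_ocean/C_land = 0.432 × 46.7 = 20.2 K.

20.2 K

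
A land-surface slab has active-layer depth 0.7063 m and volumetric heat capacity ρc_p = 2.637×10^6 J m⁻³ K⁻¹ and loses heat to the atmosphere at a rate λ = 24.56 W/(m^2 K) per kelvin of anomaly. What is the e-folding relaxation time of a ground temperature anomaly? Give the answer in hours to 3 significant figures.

21.1 hours

Areal heat capacity C = ρc_p × D = 2.637×10^6 × 0.7063 = 1.86×10^6 J/(m^2 K).
Relaxation time τ = C / λ = 1.86×10^6 / 24.56 = 75800 s.
In hours: 75800 s / (3600 s/hour) = 21.1 hours.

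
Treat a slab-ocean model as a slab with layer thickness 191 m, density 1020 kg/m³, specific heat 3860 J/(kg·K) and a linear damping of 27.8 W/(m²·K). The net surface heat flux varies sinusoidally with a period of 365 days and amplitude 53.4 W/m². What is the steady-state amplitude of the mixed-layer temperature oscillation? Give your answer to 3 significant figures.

Areal heat capacity C = ρ c_p D = 1020 × 3860 × 191 = 7.52×10^8 J m⁻² K⁻¹.
Angular frequency ω = 2π / T = 2π / 3.15×10^7 s = 1.99×10^-7 s⁻¹.
√((Cω)² + λ²) = √((150)² + 27.8²) = 152 W/(m²·K).
Amplitude A = F₀ / √((Cω)²+λ²) = 53.4 / 152 = 0.350 K.

0.350 K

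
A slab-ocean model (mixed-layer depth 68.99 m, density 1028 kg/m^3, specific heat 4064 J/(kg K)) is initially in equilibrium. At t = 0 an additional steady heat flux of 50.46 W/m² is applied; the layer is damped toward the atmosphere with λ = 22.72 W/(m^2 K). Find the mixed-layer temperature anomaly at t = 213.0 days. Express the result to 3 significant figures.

Areal heat capacity C = ρ c_p D = 1028 × 4064 × 68.99 = 2.88×10^8 J/(m^2 K).
τ = C / λ = 2.88×10^8 / 22.72 = 1.27×10^7 s.
Equilibrium anomaly ΔT_eq = F / λ = 50.46 / 22.72 = 2.22 K.
t = 213.0 days = 1.84×10^7 s, so t/τ = 1.45.
ΔT(t) = ΔT_eq (1 − e^(−t/τ)) = 2.22 × (1 − e^−1.45) = 1.70 K.

1.70 K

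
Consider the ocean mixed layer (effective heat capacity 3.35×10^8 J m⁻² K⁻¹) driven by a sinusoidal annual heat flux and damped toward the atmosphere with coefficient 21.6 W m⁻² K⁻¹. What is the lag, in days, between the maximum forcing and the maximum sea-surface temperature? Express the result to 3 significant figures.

73.1 days

Areal heat capacity C = 3.35×10^8 J m⁻² K⁻¹ (given).
ω = 2π / 3.15×10^7 s = 1.99×10^-7 s⁻¹.
Phase lag φ = arctan(Cω/λ) = arctan(66.7/21.6) = 1.26 rad.
Time lag = φ / ω = 1.26 / 1.99×10^-7 = 6.31×10^6 s = 73.1 days.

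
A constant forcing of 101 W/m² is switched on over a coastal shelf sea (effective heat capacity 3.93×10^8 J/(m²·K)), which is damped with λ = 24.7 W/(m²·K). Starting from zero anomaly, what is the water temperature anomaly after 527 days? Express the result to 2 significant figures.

Areal heat capacity C = 3.93×10^8 J/(m²·K) (given).
τ = C / λ = 3.93×10^8 / 24.7 = 1.59×10^7 s.
Equilibrium anomaly ΔT_eq = F / λ = 101 / 24.7 = 4.09 K.
t = 527 days = 4.55×10^7 s, so t/τ = 2.86.
ΔT(t) = ΔT_eq (1 − e^(−t/τ)) = 4.09 × (1 − e^−2.86) = 3.86 K.

3.9 K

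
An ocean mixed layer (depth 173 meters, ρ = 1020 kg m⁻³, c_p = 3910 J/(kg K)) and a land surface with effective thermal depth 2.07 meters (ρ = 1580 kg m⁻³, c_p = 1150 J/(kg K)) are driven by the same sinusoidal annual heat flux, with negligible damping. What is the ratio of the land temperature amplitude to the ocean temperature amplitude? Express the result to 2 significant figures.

C_ocean = 1020 × 3910 × 173 = 6.90×10^8 J/(m²·K).
C_land = 1580 × 1150 × 2.07 = 3.76×10^6 J/(m²·K).
Undamped amplitude ∝ 1/C, so A_land/A_ocean = C_ocean/C_land = 183.

180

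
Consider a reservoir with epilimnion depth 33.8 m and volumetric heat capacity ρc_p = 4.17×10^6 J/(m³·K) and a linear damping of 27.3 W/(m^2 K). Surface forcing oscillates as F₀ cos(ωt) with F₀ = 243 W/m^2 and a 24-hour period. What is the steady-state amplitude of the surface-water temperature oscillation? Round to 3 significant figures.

0.0237 K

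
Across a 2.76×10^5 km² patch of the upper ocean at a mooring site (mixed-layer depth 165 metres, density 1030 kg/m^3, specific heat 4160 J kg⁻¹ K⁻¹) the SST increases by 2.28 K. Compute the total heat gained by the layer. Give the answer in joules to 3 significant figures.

Areal heat capacity C = ρ c_p D = 1030 × 4160 × 165 = 7.07×10^8 J m⁻² K⁻¹.
Heat per unit area: q = C ΔT = 7.07×10^8 × 2.28 = 1.61×10^9 J/m².
Total heat: Q = q × A = 1.61×10^9 × (2.76×10^5 × 10⁶ m²) = 4.45×10^20 J.

4.45×10^20 J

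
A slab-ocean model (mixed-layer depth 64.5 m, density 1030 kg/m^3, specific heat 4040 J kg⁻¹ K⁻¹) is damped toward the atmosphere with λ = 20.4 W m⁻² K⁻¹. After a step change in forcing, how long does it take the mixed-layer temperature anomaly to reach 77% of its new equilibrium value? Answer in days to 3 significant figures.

224 days

Areal heat capacity C = ρ c_p D = 1030 × 4040 × 64.5 = 2.68×10^8 J/(m^2 K).
τ = C / λ = 2.68×10^8 / 20.4 = 1.32×10^7 s.
Fraction reached: 1 − e^(−t/τ) = 0.77 ⇒ t = −τ ln(1 − 0.77) = τ × 1.47.
t = 1.93×10^7 s = 224 days.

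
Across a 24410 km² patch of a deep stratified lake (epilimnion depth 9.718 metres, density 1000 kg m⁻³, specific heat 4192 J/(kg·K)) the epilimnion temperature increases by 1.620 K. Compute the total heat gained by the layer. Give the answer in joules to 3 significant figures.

1.61×10^18 J

Areal heat capacity C = ρ c_p D = 1000 × 4192 × 9.718 = 4.07×10^7 J m⁻² K⁻¹.
Heat per unit area: q = C ΔT = 4.07×10^7 × 1.620 = 6.60×10^7 J/m².
Total heat: Q = q × A = 6.60×10^7 × (24410 × 10⁶ m²) = 1.61×10^18 J.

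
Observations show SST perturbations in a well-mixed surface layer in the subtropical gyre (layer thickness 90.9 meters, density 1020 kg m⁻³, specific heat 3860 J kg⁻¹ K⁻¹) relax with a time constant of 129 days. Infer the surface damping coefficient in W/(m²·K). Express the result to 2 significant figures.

32

Areal heat capacity C = ρ c_p D = 1020 × 3860 × 90.9 = 3.58×10^8 J/(m²·K).
τ = 129 days = 1.11×10^7 s.
λ = C / τ = 3.58×10^8 / 1.11×10^7 = 32.1 W/(m²·K).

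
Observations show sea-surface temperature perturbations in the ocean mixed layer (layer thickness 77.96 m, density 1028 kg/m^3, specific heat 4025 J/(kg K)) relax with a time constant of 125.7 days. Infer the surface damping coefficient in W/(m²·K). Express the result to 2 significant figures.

30

Areal heat capacity C = ρ c_p D = 1028 × 4025 × 77.96 = 3.23×10^8 J/(m^2 K).
τ = 125.7 days = 1.09×10^7 s.
λ = C / τ = 3.23×10^8 / 1.09×10^7 = 29.7 W/(m²·K).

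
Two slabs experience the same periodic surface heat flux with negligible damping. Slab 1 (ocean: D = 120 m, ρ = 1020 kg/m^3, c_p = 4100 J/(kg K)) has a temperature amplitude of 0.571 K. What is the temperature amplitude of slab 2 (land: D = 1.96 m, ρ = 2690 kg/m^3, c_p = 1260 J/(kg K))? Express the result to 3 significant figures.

C_ocean = 5.02×10^8 J/(m²·K); C_land = 6.64×10^6 J/(m²·K).
A ∝ 1/C ⇒ A_land = A_ocean × C_ocean/C_land = 0.571 × 75.5 = 43.1 K.

43.1 K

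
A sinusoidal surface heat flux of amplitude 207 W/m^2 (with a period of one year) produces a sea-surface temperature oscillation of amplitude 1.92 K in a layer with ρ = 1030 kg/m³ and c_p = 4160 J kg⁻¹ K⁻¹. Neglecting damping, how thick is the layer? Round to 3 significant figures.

126 m

ω = 2π / 3.15×10^7 s = 1.99×10^-7 s⁻¹.
Required C = F₀ / (A ω) = 207 / (1.92 × 1.99×10^-7) = 5.41×10^8 J/(m²·K).
D = C / (ρ c_p) = 5.41×10^8 / (1030 × 4160) = 126 m.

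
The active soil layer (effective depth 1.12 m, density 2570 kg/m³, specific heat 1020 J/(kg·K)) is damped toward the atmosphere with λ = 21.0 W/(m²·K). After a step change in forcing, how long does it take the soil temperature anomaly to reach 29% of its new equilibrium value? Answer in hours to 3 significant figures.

Areal heat capacity C = ρ c_p D = 2570 × 1020 × 1.12 = 2.94×10^6 J/(m^2 K).
τ = C / λ = 2.94×10^6 / 21.0 = 1.40×10^5 s.
Fraction reached: 1 − e^(−t/τ) = 0.29 ⇒ t = −τ ln(1 − 0.29) = τ × 0.342.
t = 47900 s = 13.3 hours.

13.3 hours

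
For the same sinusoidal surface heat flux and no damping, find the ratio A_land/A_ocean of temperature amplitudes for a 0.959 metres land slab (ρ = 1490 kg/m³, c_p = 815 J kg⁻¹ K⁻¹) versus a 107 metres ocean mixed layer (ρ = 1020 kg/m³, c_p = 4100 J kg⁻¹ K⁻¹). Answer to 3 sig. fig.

384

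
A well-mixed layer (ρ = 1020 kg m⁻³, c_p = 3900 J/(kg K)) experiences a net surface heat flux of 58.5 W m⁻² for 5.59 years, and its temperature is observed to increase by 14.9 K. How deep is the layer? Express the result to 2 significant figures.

Heat input Q = F Δt = 58.5 × 1.76×10^8 s = 1.03×10^10 J/m².
Required areal heat capacity C = Q / ΔT = 6.93×10^8 J/(m²·K).
Depth D = C / (ρ c_p) = 6.93×10^8 / (1020 × 3900) = 174 m.

170 m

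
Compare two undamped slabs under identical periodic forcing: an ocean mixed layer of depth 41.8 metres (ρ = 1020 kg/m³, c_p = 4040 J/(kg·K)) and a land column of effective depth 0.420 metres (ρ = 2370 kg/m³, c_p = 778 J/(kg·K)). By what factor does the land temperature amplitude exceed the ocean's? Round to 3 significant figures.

C_ocean = 1020 × 4040 × 41.8 = 1.72×10^8 J/(m²·K).
C_land = 2370 × 778 × 0.420 = 7.74×10^5 J/(m²·K).
Undamped amplitude ∝ 1/C, so A_land/A_ocean = C_ocean/C_land = 222.

222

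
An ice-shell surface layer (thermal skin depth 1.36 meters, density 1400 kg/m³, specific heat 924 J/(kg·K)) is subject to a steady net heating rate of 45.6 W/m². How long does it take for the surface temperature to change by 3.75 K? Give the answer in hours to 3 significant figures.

Areal heat capacity C = ρ c_p D = 1400 × 924 × 1.36 = 1.76×10^6 J m⁻² K⁻¹.
Time required: Δt = C ΔT / F = 1.76×10^6 × 3.75 / 45.6 = 1.45×10^5 s.
In hours: 1.45×10^5 s / (3600 s/hour) = 40.2 hours.

40.2 hours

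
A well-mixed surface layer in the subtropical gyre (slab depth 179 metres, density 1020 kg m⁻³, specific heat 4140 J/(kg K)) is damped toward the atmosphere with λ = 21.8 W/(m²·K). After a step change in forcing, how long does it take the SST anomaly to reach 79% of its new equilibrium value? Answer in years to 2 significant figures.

1.7 years

Areal heat capacity C = ρ c_p D = 1020 × 4140 × 179 = 7.56×10^8 J/(m²·K).
τ = C / λ = 7.56×10^8 / 21.8 = 3.47×10^7 s.
Fraction reached: 1 − e^(−t/τ) = 0.79 ⇒ t = −τ ln(1 − 0.79) = τ × 1.56.
t = 5.41×10^7 s = 1.71 years.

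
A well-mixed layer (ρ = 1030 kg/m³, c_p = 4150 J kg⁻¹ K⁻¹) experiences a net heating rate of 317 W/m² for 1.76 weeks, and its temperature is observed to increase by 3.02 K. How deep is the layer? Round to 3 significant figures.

Heat input Q = F Δt = 317 × 1.06×10^6 s = 3.37×10^8 J/m².
Required areal heat capacity C = Q / ΔT = 1.12×10^8 J/(m²·K).
Depth D = C / (ρ c_p) = 1.12×10^8 / (1030 × 4150) = 26.1 m.

26.1 m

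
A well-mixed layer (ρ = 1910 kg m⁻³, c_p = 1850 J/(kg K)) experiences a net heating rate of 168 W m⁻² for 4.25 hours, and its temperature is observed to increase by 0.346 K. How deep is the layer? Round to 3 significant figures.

2.10 m

Heat input Q = F Δt = 168 × 15300 s = 2.57×10^6 J/m².
Required areal heat capacity C = Q / ΔT = 7.43×10^6 J/(m²·K).
Depth D = C / (ρ c_p) = 7.43×10^6 / (1910 × 1850) = 2.10 m.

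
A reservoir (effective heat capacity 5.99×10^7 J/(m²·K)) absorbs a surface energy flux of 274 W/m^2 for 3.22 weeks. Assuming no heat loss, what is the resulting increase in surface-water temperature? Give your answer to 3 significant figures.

Areal heat capacity C = 5.99×10^7 J/(m²·K) (given).
Net heat input Q = F Δt = 274 × (3.22 weeks × 6.048×10^5 s/week) = 5.34×10^8 J/m².
ΔT = Q / C = 5.34×10^8 / 5.99×10^7 = 8.91 K.

8.91 K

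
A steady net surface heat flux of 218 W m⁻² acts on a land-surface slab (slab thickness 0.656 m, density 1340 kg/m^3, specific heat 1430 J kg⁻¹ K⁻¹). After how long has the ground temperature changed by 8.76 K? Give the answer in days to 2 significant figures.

Areal heat capacity C = ρ c_p D = 1340 × 1430 × 0.656 = 1.26×10^6 J m⁻² K⁻¹.
Time required: Δt = C ΔT / F = 1.26×10^6 × 8.76 / 218 = 50500 s.
In days: 50500 s / (86400 s/day) = 0.585 days.

0.58 days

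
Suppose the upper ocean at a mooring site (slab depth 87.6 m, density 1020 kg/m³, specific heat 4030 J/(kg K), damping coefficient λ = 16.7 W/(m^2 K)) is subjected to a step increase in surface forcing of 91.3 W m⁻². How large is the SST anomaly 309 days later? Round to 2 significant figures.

3.9 K

Areal heat capacity C = ρ c_p D = 1020 × 4030 × 87.6 = 3.60×10^8 J/(m²·K).
τ = C / λ = 3.60×10^8 / 16.7 = 2.16×10^7 s.
Equilibrium anomaly ΔT_eq = F / λ = 91.3 / 16.7 = 5.47 K.
t = 309 days = 2.67×10^7 s, so t/τ = 1.24.
ΔT(t) = ΔT_eq (1 − e^(−t/τ)) = 5.47 × (1 − e^−1.24) = 3.88 K.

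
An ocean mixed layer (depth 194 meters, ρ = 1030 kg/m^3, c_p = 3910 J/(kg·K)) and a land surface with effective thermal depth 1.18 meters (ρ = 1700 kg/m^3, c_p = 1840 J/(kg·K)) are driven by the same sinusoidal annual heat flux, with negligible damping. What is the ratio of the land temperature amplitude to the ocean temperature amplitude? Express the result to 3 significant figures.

C_ocean = 1030 × 3910 × 194 = 7.81×10^8 J/(m²·K).
C_land = 1700 × 1840 × 1.18 = 3.69×10^6 J/(m²·K).
Undamped amplitude ∝ 1/C, so A_land/A_ocean = C_ocean/C_land = 212.

212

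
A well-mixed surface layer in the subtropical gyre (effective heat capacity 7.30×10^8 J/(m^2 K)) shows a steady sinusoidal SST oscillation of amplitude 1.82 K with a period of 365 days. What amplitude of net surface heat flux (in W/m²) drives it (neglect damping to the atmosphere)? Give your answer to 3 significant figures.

Areal heat capacity C = 7.30×10^8 J/(m^2 K) (given).
ω = 2π / 3.15×10^7 s = 1.99×10^-7 s⁻¹.
Cω = 7.30×10^8 × 1.99×10^-7 = 145 W/(m²·K).
F₀ = A × Cω = 1.82 × 145 = 265 W/m².

265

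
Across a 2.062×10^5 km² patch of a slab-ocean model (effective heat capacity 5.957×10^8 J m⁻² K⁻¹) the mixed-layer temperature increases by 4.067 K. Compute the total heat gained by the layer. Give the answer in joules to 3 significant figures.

5.00×10^20 J

Areal heat capacity C = 5.957×10^8 J m⁻² K⁻¹ (given).
Heat per unit area: q = C ΔT = 5.96×10^8 × 4.067 = 2.42×10^9 J/m².
Total heat: Q = q × A = 2.42×10^9 × (2.062×10^5 × 10⁶ m²) = 5.00×10^20 J.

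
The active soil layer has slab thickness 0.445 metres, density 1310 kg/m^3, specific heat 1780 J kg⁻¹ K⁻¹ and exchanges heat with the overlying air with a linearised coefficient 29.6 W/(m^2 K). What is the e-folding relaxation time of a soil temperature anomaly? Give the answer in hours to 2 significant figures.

9.7 hours

Areal heat capacity C = ρ c_p D = 1310 × 1780 × 0.445 = 1.04×10^6 J m⁻² K⁻¹.
Relaxation time τ = C / λ = 1.04×10^6 / 29.6 = 35100 s.
In hours: 35100 s / (3600 s/hour) = 9.74 hours.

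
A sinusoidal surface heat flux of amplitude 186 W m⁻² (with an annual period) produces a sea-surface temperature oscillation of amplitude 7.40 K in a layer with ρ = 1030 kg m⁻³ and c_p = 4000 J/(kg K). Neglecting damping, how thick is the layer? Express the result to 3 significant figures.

30.6 m

ω = 2π / 3.15×10^7 s = 1.99×10^-7 s⁻¹.
Required C = F₀ / (A ω) = 186 / (7.40 × 1.99×10^-7) = 1.26×10^8 J/(m²·K).
D = C / (ρ c_p) = 1.26×10^8 / (1030 × 4000) = 30.6 m.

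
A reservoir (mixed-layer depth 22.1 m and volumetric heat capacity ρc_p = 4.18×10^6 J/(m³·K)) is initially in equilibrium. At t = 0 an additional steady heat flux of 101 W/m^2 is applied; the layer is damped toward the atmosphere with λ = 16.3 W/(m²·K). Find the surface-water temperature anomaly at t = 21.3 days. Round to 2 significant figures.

1.7 K

Areal heat capacity C = ρc_p × D = 4.18×10^6 × 22.1 = 9.24×10^7 J/(m²·K).
τ = C / λ = 9.24×10^7 / 16.3 = 5.67×10^6 s.
Equilibrium anomaly ΔT_eq = F / λ = 101 / 16.3 = 6.20 K.
t = 21.3 days = 1.84×10^6 s, so t/τ = 0.325.
ΔT(t) = ΔT_eq (1 − e^(−t/τ)) = 6.20 × (1 − e^−0.325) = 1.72 K.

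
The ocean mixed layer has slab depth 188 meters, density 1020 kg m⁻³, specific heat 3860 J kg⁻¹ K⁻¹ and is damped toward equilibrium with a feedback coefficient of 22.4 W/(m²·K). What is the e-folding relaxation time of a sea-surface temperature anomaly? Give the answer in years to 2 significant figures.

1.0 years

Areal heat capacity C = ρ c_p D = 1020 × 3860 × 188 = 7.40×10^8 J/(m²·K).
Relaxation time τ = C / λ = 7.40×10^8 / 22.4 = 3.30×10^7 s.
In years: 3.30×10^7 s / (3.156×10^7 s/year) = 1.05 years.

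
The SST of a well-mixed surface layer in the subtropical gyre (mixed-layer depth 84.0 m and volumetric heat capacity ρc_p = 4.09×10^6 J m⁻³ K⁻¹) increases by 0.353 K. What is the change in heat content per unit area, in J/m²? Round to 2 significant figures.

Areal heat capacity C = ρc_p × D = 4.09×10^6 × 84.0 = 3.44×10^8 J/(m^2 K).
ΔQ = C ΔT = 3.44×10^8 × 0.353 = 1.21×10^8 J/m².

1.2×10^8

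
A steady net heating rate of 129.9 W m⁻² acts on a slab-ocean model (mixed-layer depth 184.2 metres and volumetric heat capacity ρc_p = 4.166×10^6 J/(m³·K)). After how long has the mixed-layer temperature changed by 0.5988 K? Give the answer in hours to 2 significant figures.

980 hours

Areal heat capacity C = ρc_p × D = 4.166×10^6 × 184.2 = 7.67×10^8 J/(m²·K).
Time required: Δt = C ΔT / F = 7.67×10^8 × 0.5988 / 129.9 = 3.54×10^6 s.
In hours: 3.54×10^6 s / (3600 s/hour) = 983 hours.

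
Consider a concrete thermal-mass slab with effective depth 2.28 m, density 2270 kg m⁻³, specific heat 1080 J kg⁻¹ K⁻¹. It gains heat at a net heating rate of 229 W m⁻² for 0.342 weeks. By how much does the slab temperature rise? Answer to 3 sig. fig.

8.47 K

Areal heat capacity C = ρ c_p D = 2270 × 1080 × 2.28 = 5.59×10^6 J/(m²·K).
Net heat input Q = F Δt = 229 × (0.342 weeks × 6.048×10^5 s/week) = 4.74×10^7 J/m².
ΔT = Q / C = 4.74×10^7 / 5.59×10^6 = 8.47 K.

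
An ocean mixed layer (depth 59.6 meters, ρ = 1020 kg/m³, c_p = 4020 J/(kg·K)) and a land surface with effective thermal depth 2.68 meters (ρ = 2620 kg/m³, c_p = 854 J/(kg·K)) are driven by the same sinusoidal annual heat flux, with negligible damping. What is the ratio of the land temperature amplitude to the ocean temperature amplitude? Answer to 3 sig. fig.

40.8

C_ocean = 1020 × 4020 × 59.6 = 2.44×10^8 J/(m²·K).
C_land = 2620 × 854 × 2.68 = 6.00×10^6 J/(m²·K).
Undamped amplitude ∝ 1/C, so A_land/A_ocean = C_ocean/C_land = 40.8.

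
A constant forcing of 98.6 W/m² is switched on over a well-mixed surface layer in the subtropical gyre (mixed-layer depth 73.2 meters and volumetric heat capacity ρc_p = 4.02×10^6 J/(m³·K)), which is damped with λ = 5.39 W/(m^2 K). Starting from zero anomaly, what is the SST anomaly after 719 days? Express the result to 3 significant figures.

12.4 K

Areal heat capacity C = ρc_p × D = 4.02×10^6 × 73.2 = 2.94×10^8 J m⁻² K⁻¹.
τ = C / λ = 2.94×10^8 / 5.39 = 5.46×10^7 s.
Equilibrium anomaly ΔT_eq = F / λ = 98.6 / 5.39 = 18.3 K.
t = 719 days = 6.21×10^7 s, so t/τ = 1.14.
ΔT(t) = ΔT_eq (1 − e^(−t/τ)) = 18.3 × (1 − e^−1.14) = 12.4 K.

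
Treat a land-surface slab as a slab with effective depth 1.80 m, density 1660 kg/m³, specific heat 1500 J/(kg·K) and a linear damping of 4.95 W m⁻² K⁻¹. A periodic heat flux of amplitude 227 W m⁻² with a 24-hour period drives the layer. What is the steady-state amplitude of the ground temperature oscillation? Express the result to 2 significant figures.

Areal heat capacity C = ρ c_p D = 1660 × 1500 × 1.80 = 4.48×10^6 J m⁻² K⁻¹.
Angular frequency ω = 2π / T = 2π / 86400 s = 7.27×10^-5 s⁻¹.
√((Cω)² + λ²) = √((326)² + 4.95²) = 326 W/(m²·K).
Amplitude A = F₀ / √((Cω)²+λ²) = 227 / 326 = 0.696 K.

0.70 K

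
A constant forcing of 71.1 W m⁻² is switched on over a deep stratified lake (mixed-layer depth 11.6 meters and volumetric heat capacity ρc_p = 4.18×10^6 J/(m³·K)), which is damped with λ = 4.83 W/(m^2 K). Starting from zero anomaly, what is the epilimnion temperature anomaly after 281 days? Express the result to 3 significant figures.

13.4 K

Areal heat capacity C = ρc_p × D = 4.18×10^6 × 11.6 = 4.85×10^7 J/(m^2 K).
τ = C / λ = 4.85×10^7 / 4.83 = 1.00×10^7 s.
Equilibrium anomaly ΔT_eq = F / λ = 71.1 / 4.83 = 14.7 K.
t = 281 days = 2.43×10^7 s, so t/τ = 2.42.
ΔT(t) = ΔT_eq (1 − e^(−t/τ)) = 14.7 × (1 − e^−2.42) = 13.4 K.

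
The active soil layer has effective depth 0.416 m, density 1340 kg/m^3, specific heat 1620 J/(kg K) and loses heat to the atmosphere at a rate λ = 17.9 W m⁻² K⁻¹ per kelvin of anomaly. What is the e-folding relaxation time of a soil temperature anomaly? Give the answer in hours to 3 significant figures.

Areal heat capacity C = ρ c_p D = 1340 × 1620 × 0.416 = 9.03×10^5 J/(m²·K).
Relaxation time τ = C / λ = 9.03×10^5 / 17.9 = 50400 s.
In hours: 50400 s / (3600 s/hour) = 14.0 hours.

14.0 hours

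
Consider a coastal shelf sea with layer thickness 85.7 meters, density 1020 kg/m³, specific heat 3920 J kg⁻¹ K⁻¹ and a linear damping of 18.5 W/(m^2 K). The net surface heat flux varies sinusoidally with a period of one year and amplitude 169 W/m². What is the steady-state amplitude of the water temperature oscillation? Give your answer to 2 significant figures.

2.4 K

Areal heat capacity C = ρ c_p D = 1020 × 3920 × 85.7 = 3.43×10^8 J m⁻² K⁻¹.
Angular frequency ω = 2π / T = 2π / 3.15×10^7 s = 1.99×10^-7 s⁻¹.
√((Cω)² + λ²) = √((68.3)² + 18.5²) = 70.7 W/(m²·K).
Amplitude A = F₀ / √((Cω)²+λ²) = 169 / 70.7 = 2.39 K.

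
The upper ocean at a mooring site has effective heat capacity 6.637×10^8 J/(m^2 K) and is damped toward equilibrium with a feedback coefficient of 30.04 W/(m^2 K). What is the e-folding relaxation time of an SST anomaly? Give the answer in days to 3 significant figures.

256 days

Areal heat capacity C = 6.637×10^8 J/(m^2 K) (given).
Relaxation time τ = C / λ = 6.64×10^8 / 30.04 = 2.21×10^7 s.
In days: 2.21×10^7 s / (86400 s/day) = 256 days.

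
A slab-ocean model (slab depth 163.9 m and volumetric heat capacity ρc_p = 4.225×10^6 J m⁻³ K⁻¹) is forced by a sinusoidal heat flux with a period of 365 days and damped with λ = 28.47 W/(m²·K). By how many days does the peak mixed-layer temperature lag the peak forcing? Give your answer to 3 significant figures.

79.4 days

Areal heat capacity C = ρc_p × D = 4.225×10^6 × 163.9 = 6.92×10^8 J/(m²·K).
ω = 2π / 3.15×10^7 s = 1.99×10^-7 s⁻¹.
Phase lag φ = arctan(Cω/λ) = arctan(138/28.47) = 1.37 rad.
Time lag = φ / ω = 1.37 / 1.99×10^-7 = 6.86×10^6 s = 79.4 days.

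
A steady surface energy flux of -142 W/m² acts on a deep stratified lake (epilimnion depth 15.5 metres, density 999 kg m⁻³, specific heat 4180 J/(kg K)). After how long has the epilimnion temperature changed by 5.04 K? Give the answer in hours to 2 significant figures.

640 hours

Areal heat capacity C = ρ c_p D = 999 × 4180 × 15.5 = 6.47×10^7 J/(m^2 K).
Time required: Δt = C ΔT / F = 6.47×10^7 × -5.04 / -142 = 2.30×10^6 s.
In hours: 2.30×10^6 s / (3600 s/hour) = 638 hours.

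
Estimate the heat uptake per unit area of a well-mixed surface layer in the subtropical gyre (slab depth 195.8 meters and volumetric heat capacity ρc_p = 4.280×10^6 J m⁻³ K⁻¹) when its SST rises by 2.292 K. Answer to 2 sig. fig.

Areal heat capacity C = ρc_p × D = 4.280×10^6 × 195.8 = 8.38×10^8 J/(m²·K).
ΔQ = C ΔT = 8.38×10^8 × 2.292 = 1.92×10^9 J/m².

1.9×10^9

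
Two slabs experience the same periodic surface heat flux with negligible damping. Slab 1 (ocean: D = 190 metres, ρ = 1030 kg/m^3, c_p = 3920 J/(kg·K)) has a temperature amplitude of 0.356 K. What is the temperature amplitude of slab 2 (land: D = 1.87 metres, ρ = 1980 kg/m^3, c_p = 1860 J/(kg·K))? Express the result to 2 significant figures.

40 K

C_ocean = 7.67×10^8 J/(m²·K); C_land = 6.89×10^6 J/(m²·K).
A ∝ 1/C ⇒ A_land = A_ocean × C_ocean/C_land = 0.356 × 111 = 39.7 K.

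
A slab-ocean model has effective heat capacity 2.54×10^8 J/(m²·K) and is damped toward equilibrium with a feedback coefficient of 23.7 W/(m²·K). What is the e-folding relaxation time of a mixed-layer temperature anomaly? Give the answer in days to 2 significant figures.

Areal heat capacity C = 2.54×10^8 J/(m²·K) (given).
Relaxation time τ = C / λ = 2.54×10^8 / 23.7 = 1.07×10^7 s.
In days: 1.07×10^7 s / (86400 s/day) = 124 days.

120 days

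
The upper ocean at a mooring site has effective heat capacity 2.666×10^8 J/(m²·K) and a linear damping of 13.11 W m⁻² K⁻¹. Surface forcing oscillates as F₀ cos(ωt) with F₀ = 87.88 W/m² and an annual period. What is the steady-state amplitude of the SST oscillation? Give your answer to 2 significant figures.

Areal heat capacity C = 2.666×10^8 J/(m²·K) (given).
Angular frequency ω = 2π / T = 2π / 3.15×10^7 s = 1.99×10^-7 s⁻¹.
√((Cω)² + λ²) = √((53.1)² + 13.11²) = 54.7 W/(m²·K).
Amplitude A = F₀ / √((Cω)²+λ²) = 87.88 / 54.7 = 1.61 K.

1.6 K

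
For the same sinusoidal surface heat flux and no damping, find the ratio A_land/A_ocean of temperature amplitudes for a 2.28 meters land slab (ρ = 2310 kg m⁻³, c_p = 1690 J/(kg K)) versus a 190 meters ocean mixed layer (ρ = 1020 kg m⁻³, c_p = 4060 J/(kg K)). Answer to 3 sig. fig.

C_ocean = 1020 × 4060 × 190 = 7.87×10^8 J/(m²·K).
C_land = 2310 × 1690 × 2.28 = 8.90×10^6 J/(m²·K).
Undamped amplitude ∝ 1/C, so A_land/A_ocean = C_ocean/C_land = 88.4.

88.4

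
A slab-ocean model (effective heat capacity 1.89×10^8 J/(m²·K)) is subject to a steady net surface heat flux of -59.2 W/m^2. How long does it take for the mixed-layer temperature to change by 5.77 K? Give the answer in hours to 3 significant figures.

5120 hours

Areal heat capacity C = 1.89×10^8 J/(m²·K) (given).
Time required: Δt = C ΔT / F = 1.89×10^8 × -5.77 / -59.2 = 1.84×10^7 s.
In hours: 1.84×10^7 s / (3600 s/hour) = 5120 hours.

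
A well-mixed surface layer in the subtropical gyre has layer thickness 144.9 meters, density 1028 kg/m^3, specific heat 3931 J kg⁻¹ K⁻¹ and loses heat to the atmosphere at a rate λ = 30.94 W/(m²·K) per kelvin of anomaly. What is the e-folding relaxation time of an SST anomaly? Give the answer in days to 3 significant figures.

219 days

Areal heat capacity C = ρ c_p D = 1028 × 3931 × 144.9 = 5.86×10^8 J/(m²·K).
Relaxation time τ = C / λ = 5.86×10^8 / 30.94 = 1.89×10^7 s.
In days: 1.89×10^7 s / (86400 s/day) = 219 days.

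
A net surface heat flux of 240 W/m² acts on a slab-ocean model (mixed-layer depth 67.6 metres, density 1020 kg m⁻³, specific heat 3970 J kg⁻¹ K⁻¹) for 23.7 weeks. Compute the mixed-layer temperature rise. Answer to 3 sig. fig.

12.6 K

Areal heat capacity C = ρ c_p D = 1020 × 3970 × 67.6 = 2.74×10^8 J/(m^2 K).
Net heat input Q = F Δt = 240 × (23.7 weeks × 6.048×10^5 s/week) = 3.44×10^9 J/m².
ΔT = Q / C = 3.44×10^9 / 2.74×10^8 = 12.6 K.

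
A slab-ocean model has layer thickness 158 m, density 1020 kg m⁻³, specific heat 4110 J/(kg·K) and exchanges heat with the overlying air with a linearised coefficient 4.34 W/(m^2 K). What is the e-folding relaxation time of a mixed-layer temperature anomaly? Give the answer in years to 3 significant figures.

4.84 years

Areal heat capacity C = ρ c_p D = 1020 × 4110 × 158 = 6.62×10^8 J/(m²·K).
Relaxation time τ = C / λ = 6.62×10^8 / 4.34 = 1.53×10^8 s.
In years: 1.53×10^8 s / (3.156×10^7 s/year) = 4.84 years.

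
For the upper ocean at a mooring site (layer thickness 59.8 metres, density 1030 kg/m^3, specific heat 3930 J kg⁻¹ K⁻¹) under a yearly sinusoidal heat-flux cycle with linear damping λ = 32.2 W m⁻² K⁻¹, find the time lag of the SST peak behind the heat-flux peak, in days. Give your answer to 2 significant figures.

Areal heat capacity C = ρ c_p D = 1030 × 3930 × 59.8 = 2.42×10^8 J m⁻² K⁻¹.
ω = 2π / 3.15×10^7 s = 1.99×10^-7 s⁻¹.
Phase lag φ = arctan(Cω/λ) = arctan(48.2/32.2) = 0.982 rad.
Time lag = φ / ω = 0.982 / 1.99×10^-7 = 4.93×10^6 s = 57.1 days.

57 days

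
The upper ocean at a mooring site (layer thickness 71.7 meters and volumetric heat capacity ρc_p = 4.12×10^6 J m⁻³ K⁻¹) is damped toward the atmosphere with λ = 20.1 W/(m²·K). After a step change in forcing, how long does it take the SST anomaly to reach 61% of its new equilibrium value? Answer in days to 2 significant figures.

160 days

Areal heat capacity C = ρc_p × D = 4.12×10^6 × 71.7 = 2.95×10^8 J m⁻² K⁻¹.
τ = C / λ = 2.95×10^8 / 20.1 = 1.47×10^7 s.
Fraction reached: 1 − e^(−t/τ) = 0.61 ⇒ t = −τ ln(1 − 0.61) = τ × 0.942.
t = 1.38×10^7 s = 160 days.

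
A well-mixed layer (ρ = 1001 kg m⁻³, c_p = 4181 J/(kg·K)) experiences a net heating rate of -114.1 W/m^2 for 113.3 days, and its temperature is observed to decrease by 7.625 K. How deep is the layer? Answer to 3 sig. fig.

Heat input Q = F Δt = -114.1 × 9.79×10^6 s = -1.12×10^9 J/m².
Required areal heat capacity C = Q / ΔT = 1.46×10^8 J/(m²·K).
Depth D = C / (ρ c_p) = 1.46×10^8 / (1001 × 4181) = 35.0 m.

35.0 m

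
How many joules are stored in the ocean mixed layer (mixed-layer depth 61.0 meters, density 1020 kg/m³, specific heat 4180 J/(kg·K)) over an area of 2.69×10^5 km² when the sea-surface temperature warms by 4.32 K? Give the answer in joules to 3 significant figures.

3.02×10^20 J

Areal heat capacity C = ρ c_p D = 1020 × 4180 × 61.0 = 2.60×10^8 J m⁻² K⁻¹.
Heat per unit area: q = C ΔT = 2.60×10^8 × 4.32 = 1.12×10^9 J/m².
Total heat: Q = q × A = 1.12×10^9 × (2.69×10^5 × 10⁶ m²) = 3.02×10^20 J.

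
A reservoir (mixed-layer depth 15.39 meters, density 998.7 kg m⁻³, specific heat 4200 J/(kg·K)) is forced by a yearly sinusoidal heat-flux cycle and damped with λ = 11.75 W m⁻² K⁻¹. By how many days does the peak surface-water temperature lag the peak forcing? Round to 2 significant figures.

48 days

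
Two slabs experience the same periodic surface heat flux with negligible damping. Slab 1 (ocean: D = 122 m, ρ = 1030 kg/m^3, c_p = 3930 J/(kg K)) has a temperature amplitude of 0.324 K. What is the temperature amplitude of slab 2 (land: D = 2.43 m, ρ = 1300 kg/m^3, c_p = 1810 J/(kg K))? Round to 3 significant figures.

28.0 K

C_ocean = 4.94×10^8 J/(m²·K); C_land = 5.72×10^6 J/(m²·K).
A ∝ 1/C ⇒ A_land = A_ocean × C_ocean/C_land = 0.324 × 86.4 = 28.0 K.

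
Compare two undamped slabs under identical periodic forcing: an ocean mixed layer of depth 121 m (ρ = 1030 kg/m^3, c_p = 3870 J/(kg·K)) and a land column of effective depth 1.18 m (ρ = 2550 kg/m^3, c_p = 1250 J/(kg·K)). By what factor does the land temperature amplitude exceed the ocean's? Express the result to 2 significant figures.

130

C_ocean = 1030 × 3870 × 121 = 4.82×10^8 J/(m²·K).
C_land = 2550 × 1250 × 1.18 = 3.76×10^6 J/(m²·K).
Undamped amplitude ∝ 1/C, so A_land/A_ocean = C_ocean/C_land = 128.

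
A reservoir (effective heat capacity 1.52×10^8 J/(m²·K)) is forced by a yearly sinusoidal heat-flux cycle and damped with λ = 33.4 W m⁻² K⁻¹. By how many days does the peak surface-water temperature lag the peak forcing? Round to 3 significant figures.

42.8 days

Areal heat capacity C = 1.52×10^8 J/(m²·K) (given).
ω = 2π / 3.15×10^7 s = 1.99×10^-7 s⁻¹.
Phase lag φ = arctan(Cω/λ) = arctan(30.3/33.4) = 0.737 rad.
Time lag = φ / ω = 0.737 / 1.99×10^-7 = 3.70×10^6 s = 42.8 days.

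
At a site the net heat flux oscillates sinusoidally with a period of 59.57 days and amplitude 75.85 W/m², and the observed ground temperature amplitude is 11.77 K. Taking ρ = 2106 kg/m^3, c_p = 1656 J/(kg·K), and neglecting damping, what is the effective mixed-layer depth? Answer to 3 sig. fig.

ω = 2π / 5.15×10^6 s = 1.22×10^-6 s⁻¹.
Required C = F₀ / (A ω) = 75.85 / (11.77 × 1.22×10^-6) = 5.28×10^6 J/(m²·K).
D = C / (ρ c_p) = 5.28×10^6 / (2106 × 1656) = 1.51 m.

1.51 m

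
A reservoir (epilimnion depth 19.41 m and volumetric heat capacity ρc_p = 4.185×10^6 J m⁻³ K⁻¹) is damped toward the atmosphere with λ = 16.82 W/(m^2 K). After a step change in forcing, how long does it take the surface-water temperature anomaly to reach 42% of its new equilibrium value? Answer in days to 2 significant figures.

Areal heat capacity C = ρc_p × D = 4.185×10^6 × 19.41 = 8.12×10^7 J/(m²·K).
τ = C / λ = 8.12×10^7 / 16.82 = 4.83×10^6 s.
Fraction reached: 1 − e^(−t/τ) = 0.42 ⇒ t = −τ ln(1 − 0.42) = τ × 0.545.
t = 2.63×10^6 s = 30.4 days.

30 days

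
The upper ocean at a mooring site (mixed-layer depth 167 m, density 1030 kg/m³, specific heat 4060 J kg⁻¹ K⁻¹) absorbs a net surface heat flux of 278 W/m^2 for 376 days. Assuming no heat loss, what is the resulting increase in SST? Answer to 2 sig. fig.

13 K

Areal heat capacity C = ρ c_p D = 1030 × 4060 × 167 = 6.98×10^8 J/(m²·K).
Net heat input Q = F Δt = 278 × (376 days × 86400 s/day) = 9.03×10^9 J/m².
ΔT = Q / C = 9.03×10^9 / 6.98×10^8 = 12.9 K.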